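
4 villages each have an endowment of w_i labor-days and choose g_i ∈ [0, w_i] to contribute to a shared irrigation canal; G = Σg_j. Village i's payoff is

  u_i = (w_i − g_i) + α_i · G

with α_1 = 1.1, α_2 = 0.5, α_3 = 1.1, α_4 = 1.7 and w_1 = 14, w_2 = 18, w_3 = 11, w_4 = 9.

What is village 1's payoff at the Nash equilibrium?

37.4

∂u_i/∂g_i = α_i − 1, so village i contributes w_i if α_i > 1, else 0.
α_i > 1 for i ∈ {1, 3, 4}; NE contributions (14, 0, 11, 9), G = 34.
u_1 = (14 − 14) + 1.1·34 = 37.4.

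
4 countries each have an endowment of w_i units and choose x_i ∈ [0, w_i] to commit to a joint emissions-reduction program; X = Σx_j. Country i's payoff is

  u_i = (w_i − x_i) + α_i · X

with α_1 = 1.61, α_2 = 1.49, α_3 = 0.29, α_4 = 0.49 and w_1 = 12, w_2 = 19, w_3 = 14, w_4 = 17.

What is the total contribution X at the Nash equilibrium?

∂u_i/∂x_i = α_i − 1, so country i contributes w_i if α_i > 1, else 0.
α_i > 1 for i ∈ {1, 2}; NE contributions (12, 19, 0, 0), X = 31.

31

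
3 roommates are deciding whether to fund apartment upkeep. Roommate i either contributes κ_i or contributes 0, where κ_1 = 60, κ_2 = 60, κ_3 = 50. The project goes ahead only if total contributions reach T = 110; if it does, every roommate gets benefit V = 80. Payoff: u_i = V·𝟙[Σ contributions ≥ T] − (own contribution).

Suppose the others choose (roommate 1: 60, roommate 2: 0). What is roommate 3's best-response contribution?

Others' total = 60. Contributing 50 brings total to 110 ≥ 110: gain V − κ_3 = 30.
Best response: 50.

50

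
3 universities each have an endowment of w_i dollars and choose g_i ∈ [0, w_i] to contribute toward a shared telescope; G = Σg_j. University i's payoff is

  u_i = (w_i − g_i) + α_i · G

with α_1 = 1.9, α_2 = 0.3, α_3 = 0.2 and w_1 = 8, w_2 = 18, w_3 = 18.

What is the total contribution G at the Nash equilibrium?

∂u_i/∂g_i = α_i − 1, so university i contributes w_i if α_i > 1, else 0.
α_i > 1 for i ∈ {1}; NE contributions (8, 0, 0), G = 8.

8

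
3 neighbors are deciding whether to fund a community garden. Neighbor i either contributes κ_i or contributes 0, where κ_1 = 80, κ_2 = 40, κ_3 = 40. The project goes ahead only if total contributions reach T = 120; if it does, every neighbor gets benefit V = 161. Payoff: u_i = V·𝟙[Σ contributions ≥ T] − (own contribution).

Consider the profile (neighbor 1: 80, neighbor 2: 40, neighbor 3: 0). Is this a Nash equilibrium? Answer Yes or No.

Yes

Total = 120 ≥ 120: provided.
Neighbor 1 (pledges 80, payoff 81): dropping to 0 → total 40, payoff 0. No gain.
Neighbor 2 (pledges 40, payoff 121): dropping to 0 → total 80, payoff 0. No gain.
Neighbor 3 (pledges 0, payoff 161): pledging 40 → total 160, payoff 121. No gain.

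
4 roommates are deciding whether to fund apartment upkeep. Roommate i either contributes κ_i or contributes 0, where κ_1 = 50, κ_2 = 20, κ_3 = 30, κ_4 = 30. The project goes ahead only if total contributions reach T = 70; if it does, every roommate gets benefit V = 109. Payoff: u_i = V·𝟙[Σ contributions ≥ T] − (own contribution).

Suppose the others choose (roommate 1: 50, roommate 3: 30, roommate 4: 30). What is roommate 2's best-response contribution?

Others' total = 110 ≥ 70; contributing adds cost 20 for no extra benefit.
Best response: 0.

0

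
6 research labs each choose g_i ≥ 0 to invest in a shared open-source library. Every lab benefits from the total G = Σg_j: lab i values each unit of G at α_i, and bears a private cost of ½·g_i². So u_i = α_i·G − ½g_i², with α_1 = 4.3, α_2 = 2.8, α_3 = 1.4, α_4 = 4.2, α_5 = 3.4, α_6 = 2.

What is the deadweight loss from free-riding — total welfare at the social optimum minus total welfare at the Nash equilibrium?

685.965

Lab i's FOC: ∂u_i/∂g_i = α_i − g_i = 0, so g_i* = α_i.
NE contributions = (4.3, 2.8, 1.4, 4.2, 3.4, 2); G = 18.1.
W^NE = (Σα)·G − ½Σα_i² = 18.1² − ½·61.49 = 296.865.
Planner sets g_i = Σα_j = 18.1 for every i, so G^SO = 6·18.1 = 108.6.
W^SO = (Σα)·G^SO − ½·6·(Σα)² = (6/2)·18.1² = 982.83.
Deadweight loss = W^SO − W^NE = 685.965.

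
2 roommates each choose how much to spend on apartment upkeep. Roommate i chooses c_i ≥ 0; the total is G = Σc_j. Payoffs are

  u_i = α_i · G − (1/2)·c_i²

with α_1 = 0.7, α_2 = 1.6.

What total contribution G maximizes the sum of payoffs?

Planner FOC: ∂(Σu_j)/∂c_i = (Σα_j) − c_i = 0, so c_i^SO = Σα_j = 2.3 for every i; G^SO = 4.6.

4.6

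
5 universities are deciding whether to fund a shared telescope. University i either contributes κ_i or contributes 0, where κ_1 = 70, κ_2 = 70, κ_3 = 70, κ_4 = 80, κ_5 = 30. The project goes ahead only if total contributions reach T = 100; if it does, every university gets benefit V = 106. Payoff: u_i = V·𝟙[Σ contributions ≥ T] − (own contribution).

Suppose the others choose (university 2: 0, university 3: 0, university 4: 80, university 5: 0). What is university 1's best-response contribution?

70

Others' total = 80. Contributing 70 brings total to 150 ≥ 100: gain V − κ_1 = 36.
Best response: 70.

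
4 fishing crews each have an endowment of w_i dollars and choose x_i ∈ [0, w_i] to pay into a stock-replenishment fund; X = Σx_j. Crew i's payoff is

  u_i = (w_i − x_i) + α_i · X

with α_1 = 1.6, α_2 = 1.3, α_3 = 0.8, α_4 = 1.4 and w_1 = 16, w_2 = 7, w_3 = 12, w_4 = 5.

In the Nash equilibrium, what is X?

28

∂u_i/∂x_i = α_i − 1, so crew i contributes w_i if α_i > 1, else 0.
α_i > 1 for i ∈ {1, 2, 4}; NE contributions (16, 7, 0, 5), X = 28.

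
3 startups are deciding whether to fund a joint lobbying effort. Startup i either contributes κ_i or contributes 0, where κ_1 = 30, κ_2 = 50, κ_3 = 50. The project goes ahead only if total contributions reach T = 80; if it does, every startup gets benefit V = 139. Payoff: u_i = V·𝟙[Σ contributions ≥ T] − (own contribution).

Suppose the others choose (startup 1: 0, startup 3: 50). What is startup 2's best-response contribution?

50

Others' total = 50. Contributing 50 brings total to 100 ≥ 80: gain V − κ_2 = 89.
Best response: 50.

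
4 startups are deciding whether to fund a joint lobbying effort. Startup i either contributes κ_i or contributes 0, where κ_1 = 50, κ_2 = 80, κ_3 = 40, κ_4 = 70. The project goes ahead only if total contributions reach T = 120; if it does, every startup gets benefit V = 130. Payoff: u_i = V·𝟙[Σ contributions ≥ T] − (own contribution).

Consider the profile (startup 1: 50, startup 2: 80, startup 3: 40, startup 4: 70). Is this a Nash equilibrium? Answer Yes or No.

No

Total = 240 ≥ 120: provided.
Startup 1 (pledges 50, payoff 80): dropping to 0 → total 190, payoff 130. Profitable deviation.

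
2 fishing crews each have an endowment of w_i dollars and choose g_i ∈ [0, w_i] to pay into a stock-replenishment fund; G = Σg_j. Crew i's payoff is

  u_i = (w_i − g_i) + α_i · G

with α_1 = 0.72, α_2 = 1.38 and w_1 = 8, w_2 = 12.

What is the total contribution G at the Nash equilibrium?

∂u_i/∂g_i = α_i − 1, so crew i contributes w_i if α_i > 1, else 0.
α_i > 1 for i ∈ {2}; NE contributions (0, 12), G = 12.

12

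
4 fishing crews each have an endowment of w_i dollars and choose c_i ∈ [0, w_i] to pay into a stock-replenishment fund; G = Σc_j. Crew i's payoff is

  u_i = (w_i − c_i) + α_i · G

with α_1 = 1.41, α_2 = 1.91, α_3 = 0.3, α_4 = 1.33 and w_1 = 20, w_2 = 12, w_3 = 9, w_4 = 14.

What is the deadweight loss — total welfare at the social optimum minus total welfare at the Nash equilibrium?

∂u_i/∂c_i = α_i − 1, so crew i contributes w_i if α_i > 1, else 0.
α_i > 1 for i ∈ {1, 2, 4}; NE contributions (20, 12, 0, 14), G = 46.
W^NE = Σw_i − G^NE + (Σα_i)·G^NE = 55 + 3.95·46 = 236.7.
Planner: ∂(Σu_j)/∂c_i = Σα_j − 1 = 3.95 > 0, so everyone contributes w_i; G^SO = 55, W^SO = 55 + 3.95·55 = 272.25.
Deadweight loss = 35.55.

35.55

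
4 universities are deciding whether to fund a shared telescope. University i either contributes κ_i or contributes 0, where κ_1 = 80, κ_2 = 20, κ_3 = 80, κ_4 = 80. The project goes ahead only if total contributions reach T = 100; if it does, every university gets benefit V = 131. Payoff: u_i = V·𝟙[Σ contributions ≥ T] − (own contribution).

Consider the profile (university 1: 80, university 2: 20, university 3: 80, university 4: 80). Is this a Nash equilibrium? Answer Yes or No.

Total = 260 ≥ 100: provided.
University 1 (pledges 80, payoff 51): dropping to 0 → total 180, payoff 131. Profitable deviation.

No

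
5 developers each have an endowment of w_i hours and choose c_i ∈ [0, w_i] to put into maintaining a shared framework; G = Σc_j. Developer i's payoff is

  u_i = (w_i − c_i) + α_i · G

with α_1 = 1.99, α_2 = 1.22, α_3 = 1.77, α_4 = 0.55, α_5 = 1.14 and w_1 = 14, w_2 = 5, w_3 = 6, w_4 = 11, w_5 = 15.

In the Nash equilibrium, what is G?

∂u_i/∂c_i = α_i − 1, so developer i contributes w_i if α_i > 1, else 0.
α_i > 1 for i ∈ {1, 2, 3, 5}; NE contributions (14, 5, 6, 0, 15), G = 40.

40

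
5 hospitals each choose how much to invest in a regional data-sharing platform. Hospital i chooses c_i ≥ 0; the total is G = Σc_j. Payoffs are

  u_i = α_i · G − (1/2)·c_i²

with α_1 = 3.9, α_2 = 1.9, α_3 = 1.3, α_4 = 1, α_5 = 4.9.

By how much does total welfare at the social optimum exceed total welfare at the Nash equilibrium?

Hospital i's FOC: ∂u_i/∂c_i = α_i − c_i = 0, so c_i* = α_i.
NE contributions = (3.9, 1.9, 1.3, 1, 4.9); G = 13.
W^NE = (Σα)·G − ½Σα_i² = 13² − ½·45.52 = 146.24.
Planner sets c_i = Σα_j = 13 for every i, so G^SO = 5·13 = 65.
W^SO = (Σα)·G^SO − ½·5·(Σα)² = (5/2)·13² = 422.5.
Deadweight loss = W^SO − W^NE = 276.26.

276.26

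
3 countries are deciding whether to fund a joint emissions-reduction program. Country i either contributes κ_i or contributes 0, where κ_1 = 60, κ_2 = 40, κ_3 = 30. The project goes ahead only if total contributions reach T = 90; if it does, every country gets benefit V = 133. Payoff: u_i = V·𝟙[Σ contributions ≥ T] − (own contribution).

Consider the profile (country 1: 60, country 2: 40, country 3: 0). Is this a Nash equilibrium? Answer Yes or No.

Yes

Total = 100 ≥ 90: provided.
Country 1 (pledges 60, payoff 73): dropping to 0 → total 40, payoff 0. No gain.
Country 2 (pledges 40, payoff 93): dropping to 0 → total 60, payoff 0. No gain.
Country 3 (pledges 0, payoff 133): pledging 30 → total 130, payoff 103. No gain.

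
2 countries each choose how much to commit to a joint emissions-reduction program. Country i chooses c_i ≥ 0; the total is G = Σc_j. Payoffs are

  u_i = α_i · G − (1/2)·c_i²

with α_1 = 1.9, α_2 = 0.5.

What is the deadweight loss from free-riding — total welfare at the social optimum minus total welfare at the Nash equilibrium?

Country i's FOC: ∂u_i/∂c_i = α_i − c_i = 0, so c_i* = α_i.
NE contributions = (1.9, 0.5); G = 2.4.
W^NE = (Σα)·G − ½Σα_i² = 2.4² − ½·3.86 = 3.83.
Planner sets c_i = Σα_j = 2.4 for every i, so G^SO = 2·2.4 = 4.8.
W^SO = (Σα)·G^SO − ½·2·(Σα)² = (2/2)·2.4² = 5.76.
Deadweight loss = W^SO − W^NE = 1.93.

1.93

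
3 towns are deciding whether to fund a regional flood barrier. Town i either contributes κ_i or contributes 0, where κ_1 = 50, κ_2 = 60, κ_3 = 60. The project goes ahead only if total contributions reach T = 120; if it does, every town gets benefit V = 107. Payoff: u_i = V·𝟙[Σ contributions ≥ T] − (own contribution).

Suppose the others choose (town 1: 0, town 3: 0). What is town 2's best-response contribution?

Others' total = 0. Even contributing 60 gives 60 < 120: no benefit either way.
Best response: 0.

0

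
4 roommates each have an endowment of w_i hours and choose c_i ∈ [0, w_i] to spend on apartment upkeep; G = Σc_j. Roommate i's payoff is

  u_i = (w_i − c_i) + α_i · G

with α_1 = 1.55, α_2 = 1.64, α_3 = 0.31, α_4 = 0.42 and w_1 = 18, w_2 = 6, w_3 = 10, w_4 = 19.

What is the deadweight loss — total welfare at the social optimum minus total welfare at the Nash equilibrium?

∂u_i/∂c_i = α_i − 1, so roommate i contributes w_i if α_i > 1, else 0.
α_i > 1 for i ∈ {1, 2}; NE contributions (18, 6, 0, 0), G = 24.
W^NE = Σw_i − G^NE + (Σα_i)·G^NE = 53 + 2.92·24 = 123.08.
Planner: ∂(Σu_j)/∂c_i = Σα_j − 1 = 2.92 > 0, so everyone contributes w_i; G^SO = 53, W^SO = 53 + 2.92·53 = 207.76.
Deadweight loss = 84.68.

84.68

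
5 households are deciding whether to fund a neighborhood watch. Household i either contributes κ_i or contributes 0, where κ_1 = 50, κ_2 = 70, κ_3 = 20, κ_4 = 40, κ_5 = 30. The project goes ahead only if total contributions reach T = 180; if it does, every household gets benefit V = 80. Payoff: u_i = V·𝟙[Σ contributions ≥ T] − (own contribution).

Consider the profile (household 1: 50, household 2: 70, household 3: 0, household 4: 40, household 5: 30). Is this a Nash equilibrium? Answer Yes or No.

Yes

Total = 190 ≥ 180: provided.
Household 1 (pledges 50, payoff 30): dropping to 0 → total 140, payoff 0. No gain.
Household 2 (pledges 70, payoff 10): dropping to 0 → total 120, payoff 0. No gain.
Household 3 (pledges 0, payoff 80): pledging 20 → total 210, payoff 60. No gain.
Household 4 (pledges 40, payoff 40): dropping to 0 → total 150, payoff 0. No gain.
Household 5 (pledges 30, payoff 50): dropping to 0 → total 160, payoff 0. No gain.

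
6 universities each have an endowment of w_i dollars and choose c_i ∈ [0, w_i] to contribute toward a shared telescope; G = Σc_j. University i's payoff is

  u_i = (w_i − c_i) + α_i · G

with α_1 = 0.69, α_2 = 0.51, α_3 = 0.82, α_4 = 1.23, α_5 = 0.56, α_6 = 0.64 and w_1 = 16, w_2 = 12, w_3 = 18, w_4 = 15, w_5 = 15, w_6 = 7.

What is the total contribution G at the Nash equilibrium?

∂u_i/∂c_i = α_i − 1, so university i contributes w_i if α_i > 1, else 0.
α_i > 1 for i ∈ {4}; NE contributions (0, 0, 0, 15, 0, 0), G = 15.

15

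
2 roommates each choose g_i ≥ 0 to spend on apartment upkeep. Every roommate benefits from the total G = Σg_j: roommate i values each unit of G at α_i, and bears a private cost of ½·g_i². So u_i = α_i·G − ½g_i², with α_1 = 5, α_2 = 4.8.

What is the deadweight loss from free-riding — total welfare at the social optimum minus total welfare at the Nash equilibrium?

Roommate i's FOC: ∂u_i/∂g_i = α_i − g_i = 0, so g_i* = α_i.
NE contributions = (5, 4.8); G = 9.8.
W^NE = (Σα)·G − ½Σα_i² = 9.8² − ½·48.04 = 72.02.
Planner sets g_i = Σα_j = 9.8 for every i, so G^SO = 2·9.8 = 19.6.
W^SO = (Σα)·G^SO − ½·2·(Σα)² = (2/2)·9.8² = 96.04.
Deadweight loss = W^SO − W^NE = 24.02.

24.02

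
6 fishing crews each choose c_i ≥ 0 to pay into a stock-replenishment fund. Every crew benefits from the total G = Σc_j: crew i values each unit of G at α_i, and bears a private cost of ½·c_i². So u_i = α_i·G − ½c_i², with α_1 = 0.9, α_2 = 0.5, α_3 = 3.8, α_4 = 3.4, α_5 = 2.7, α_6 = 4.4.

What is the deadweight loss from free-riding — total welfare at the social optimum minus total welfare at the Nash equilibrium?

Crew i's FOC: ∂u_i/∂c_i = α_i − c_i = 0, so c_i* = α_i.
NE contributions = (0.9, 0.5, 3.8, 3.4, 2.7, 4.4); G = 15.7.
W^NE = (Σα)·G − ½Σα_i² = 15.7² − ½·53.71 = 219.635.
Planner sets c_i = Σα_j = 15.7 for every i, so G^SO = 6·15.7 = 94.2.
W^SO = (Σα)·G^SO − ½·6·(Σα)² = (6/2)·15.7² = 739.47.
Deadweight loss = W^SO − W^NE = 519.835.

519.835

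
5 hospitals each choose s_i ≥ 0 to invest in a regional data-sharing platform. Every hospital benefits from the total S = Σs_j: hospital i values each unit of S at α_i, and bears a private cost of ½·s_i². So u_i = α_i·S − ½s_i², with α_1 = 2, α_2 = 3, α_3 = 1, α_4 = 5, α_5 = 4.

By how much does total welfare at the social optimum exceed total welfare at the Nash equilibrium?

Hospital i's FOC: ∂u_i/∂s_i = α_i − s_i = 0, so s_i* = α_i.
NE contributions = (2, 3, 1, 5, 4); S = 15.
W^NE = (Σα)·S − ½Σα_i² = 15² − ½·55 = 197.5.
Planner sets s_i = Σα_j = 15 for every i, so S^SO = 5·15 = 75.
W^SO = (Σα)·S^SO − ½·5·(Σα)² = (5/2)·15² = 562.5.
Deadweight loss = W^SO − W^NE = 365.

365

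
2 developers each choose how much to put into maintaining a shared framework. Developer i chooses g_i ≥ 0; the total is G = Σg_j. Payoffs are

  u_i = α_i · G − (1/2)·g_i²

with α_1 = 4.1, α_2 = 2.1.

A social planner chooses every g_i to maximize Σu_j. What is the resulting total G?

12.4

Planner FOC: ∂(Σu_j)/∂g_i = (Σα_j) − g_i = 0, so g_i^SO = Σα_j = 6.2 for every i; G^SO = 12.4.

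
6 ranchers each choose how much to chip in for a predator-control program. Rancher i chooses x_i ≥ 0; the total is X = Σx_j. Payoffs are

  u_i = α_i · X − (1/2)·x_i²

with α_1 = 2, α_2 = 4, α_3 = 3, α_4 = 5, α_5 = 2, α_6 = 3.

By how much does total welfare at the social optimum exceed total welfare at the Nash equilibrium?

Rancher i's FOC: ∂u_i/∂x_i = α_i − x_i = 0, so x_i* = α_i.
NE contributions = (2, 4, 3, 5, 2, 3); X = 19.
W^NE = (Σα)·X − ½Σα_i² = 19² − ½·67 = 327.5.
Planner sets x_i = Σα_j = 19 for every i, so X^SO = 6·19 = 114.
W^SO = (Σα)·X^SO − ½·6·(Σα)² = (6/2)·19² = 1083.
Deadweight loss = W^SO − W^NE = 755.5.

755.5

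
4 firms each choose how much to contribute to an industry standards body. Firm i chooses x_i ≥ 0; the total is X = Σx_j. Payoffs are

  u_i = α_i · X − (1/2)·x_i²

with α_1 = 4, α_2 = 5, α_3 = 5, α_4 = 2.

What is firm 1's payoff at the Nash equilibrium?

Firm i's FOC: ∂u_i/∂x_i = α_i − x_i = 0, so x_i* = α_i.
NE contributions = (4, 5, 5, 2); X = 16.
u_1 = α_1·X − ½·(x_1)² = 4·16 − ½·4² = 56.

56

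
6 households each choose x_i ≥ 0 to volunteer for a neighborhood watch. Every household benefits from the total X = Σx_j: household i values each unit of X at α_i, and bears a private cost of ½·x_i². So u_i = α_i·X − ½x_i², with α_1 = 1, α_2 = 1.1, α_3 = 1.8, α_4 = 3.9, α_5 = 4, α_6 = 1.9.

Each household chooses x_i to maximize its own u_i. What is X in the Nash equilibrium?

Household i's FOC: ∂u_i/∂x_i = α_i − x_i = 0, so x_i* = α_i.
NE contributions = (1, 1.1, 1.8, 3.9, 4, 1.9); X = 13.7.

13.7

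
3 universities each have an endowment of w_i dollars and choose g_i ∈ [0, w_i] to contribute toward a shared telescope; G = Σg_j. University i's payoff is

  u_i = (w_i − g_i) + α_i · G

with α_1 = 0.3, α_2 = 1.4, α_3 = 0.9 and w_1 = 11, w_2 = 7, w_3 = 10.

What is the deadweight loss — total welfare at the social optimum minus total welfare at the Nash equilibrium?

33.6

∂u_i/∂g_i = α_i − 1, so university i contributes w_i if α_i > 1, else 0.
α_i > 1 for i ∈ {2}; NE contributions (0, 7, 0), G = 7.
W^NE = Σw_i − G^NE + (Σα_i)·G^NE = 28 + 1.6·7 = 39.2.
Planner: ∂(Σu_j)/∂g_i = Σα_j − 1 = 1.6 > 0, so everyone contributes w_i; G^SO = 28, W^SO = 28 + 1.6·28 = 72.8.
Deadweight loss = 33.6.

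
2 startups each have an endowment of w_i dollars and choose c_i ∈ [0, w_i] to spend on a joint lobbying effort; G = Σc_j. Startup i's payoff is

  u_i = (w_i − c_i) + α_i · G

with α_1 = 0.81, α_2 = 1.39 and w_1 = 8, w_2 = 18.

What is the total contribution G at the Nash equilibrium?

∂u_i/∂c_i = α_i − 1, so startup i contributes w_i if α_i > 1, else 0.
α_i > 1 for i ∈ {2}; NE contributions (0, 18), G = 18.

18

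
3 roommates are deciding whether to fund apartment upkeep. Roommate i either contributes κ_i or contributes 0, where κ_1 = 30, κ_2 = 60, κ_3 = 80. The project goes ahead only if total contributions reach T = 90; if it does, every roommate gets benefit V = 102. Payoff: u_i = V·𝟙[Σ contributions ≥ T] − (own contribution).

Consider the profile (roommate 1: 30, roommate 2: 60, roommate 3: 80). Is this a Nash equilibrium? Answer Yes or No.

Total = 170 ≥ 90: provided.
Roommate 1 (pledges 30, payoff 72): dropping to 0 → total 140, payoff 102. Profitable deviation.

No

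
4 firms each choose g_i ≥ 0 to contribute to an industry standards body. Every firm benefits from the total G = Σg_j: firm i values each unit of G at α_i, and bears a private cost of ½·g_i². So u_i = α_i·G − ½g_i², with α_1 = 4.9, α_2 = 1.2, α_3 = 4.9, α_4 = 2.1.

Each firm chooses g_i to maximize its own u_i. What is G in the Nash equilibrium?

13.1

Firm i's FOC: ∂u_i/∂g_i = α_i − g_i = 0, so g_i* = α_i.
NE contributions = (4.9, 1.2, 4.9, 2.1); G = 13.1.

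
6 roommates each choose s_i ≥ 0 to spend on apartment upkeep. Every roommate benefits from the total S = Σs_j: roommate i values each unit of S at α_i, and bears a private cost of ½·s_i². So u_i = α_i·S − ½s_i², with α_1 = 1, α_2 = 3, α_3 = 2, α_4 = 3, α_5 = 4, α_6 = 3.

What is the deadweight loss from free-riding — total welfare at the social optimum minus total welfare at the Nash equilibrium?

Roommate i's FOC: ∂u_i/∂s_i = α_i − s_i = 0, so s_i* = α_i.
NE contributions = (1, 3, 2, 3, 4, 3); S = 16.
W^NE = (Σα)·S − ½Σα_i² = 16² − ½·48 = 232.
Planner sets s_i = Σα_j = 16 for every i, so S^SO = 6·16 = 96.
W^SO = (Σα)·S^SO − ½·6·(Σα)² = (6/2)·16² = 768.
Deadweight loss = W^SO − W^NE = 536.

536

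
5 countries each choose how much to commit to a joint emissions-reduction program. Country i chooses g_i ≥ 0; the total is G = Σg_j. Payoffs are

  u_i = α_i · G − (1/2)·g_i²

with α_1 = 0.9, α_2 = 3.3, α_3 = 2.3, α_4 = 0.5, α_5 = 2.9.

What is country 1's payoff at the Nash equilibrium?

Country i's FOC: ∂u_i/∂g_i = α_i − g_i = 0, so g_i* = α_i.
NE contributions = (0.9, 3.3, 2.3, 0.5, 2.9); G = 9.9.
u_1 = α_1·G − ½·(g_1)² = 0.9·9.9 − ½·0.9² = 8.505.

8.505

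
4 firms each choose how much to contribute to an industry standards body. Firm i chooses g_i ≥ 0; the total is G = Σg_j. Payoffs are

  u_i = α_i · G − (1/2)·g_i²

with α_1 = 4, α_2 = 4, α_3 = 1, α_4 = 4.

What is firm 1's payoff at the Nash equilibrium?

Firm i's FOC: ∂u_i/∂g_i = α_i − g_i = 0, so g_i* = α_i.
NE contributions = (4, 4, 1, 4); G = 13.
u_1 = α_1·G − ½·(g_1)² = 4·13 − ½·4² = 44.

44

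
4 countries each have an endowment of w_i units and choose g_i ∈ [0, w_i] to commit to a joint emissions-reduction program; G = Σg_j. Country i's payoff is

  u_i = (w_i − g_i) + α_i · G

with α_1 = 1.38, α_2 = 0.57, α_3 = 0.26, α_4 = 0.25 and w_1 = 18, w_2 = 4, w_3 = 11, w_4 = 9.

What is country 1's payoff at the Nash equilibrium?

∂u_i/∂g_i = α_i − 1, so country i contributes w_i if α_i > 1, else 0.
α_i > 1 for i ∈ {1}; NE contributions (18, 0, 0, 0), G = 18.
u_1 = (18 − 18) + 1.38·18 = 24.84.

24.84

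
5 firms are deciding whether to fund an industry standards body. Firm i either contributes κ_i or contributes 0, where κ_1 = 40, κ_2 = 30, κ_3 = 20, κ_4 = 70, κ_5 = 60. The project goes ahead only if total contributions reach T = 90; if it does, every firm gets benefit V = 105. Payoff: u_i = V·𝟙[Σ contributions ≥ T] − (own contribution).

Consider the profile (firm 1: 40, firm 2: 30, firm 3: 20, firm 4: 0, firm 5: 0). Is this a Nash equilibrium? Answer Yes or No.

Yes

Total = 90 ≥ 90: provided.
Firm 1 (pledges 40, payoff 65): dropping to 0 → total 50, payoff 0. No gain.
Firm 2 (pledges 30, payoff 75): dropping to 0 → total 60, payoff 0. No gain.
Firm 3 (pledges 20, payoff 85): dropping to 0 → total 70, payoff 0. No gain.
Firm 4 (pledges 0, payoff 105): pledging 70 → total 160, payoff 35. No gain.
Firm 5 (pledges 0, payoff 105): pledging 60 → total 150, payoff 45. No gain.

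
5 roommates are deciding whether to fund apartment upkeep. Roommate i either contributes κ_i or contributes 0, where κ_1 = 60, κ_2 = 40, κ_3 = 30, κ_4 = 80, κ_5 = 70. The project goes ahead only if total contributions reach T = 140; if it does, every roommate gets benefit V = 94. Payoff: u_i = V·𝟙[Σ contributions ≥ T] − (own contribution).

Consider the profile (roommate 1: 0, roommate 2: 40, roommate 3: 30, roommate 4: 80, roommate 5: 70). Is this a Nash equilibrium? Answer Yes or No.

Total = 220 ≥ 140: provided.
Roommate 1 (pledges 0, payoff 94): pledging 60 → total 280, payoff 34. No gain.
Roommate 2 (pledges 40, payoff 54): dropping to 0 → total 180, payoff 94. Profitable deviation.

No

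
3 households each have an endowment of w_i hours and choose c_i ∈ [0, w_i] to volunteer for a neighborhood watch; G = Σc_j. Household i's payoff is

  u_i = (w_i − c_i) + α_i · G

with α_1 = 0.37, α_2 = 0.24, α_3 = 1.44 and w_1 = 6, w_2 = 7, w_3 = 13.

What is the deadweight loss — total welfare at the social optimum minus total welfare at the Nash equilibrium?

∂u_i/∂c_i = α_i − 1, so household i contributes w_i if α_i > 1, else 0.
α_i > 1 for i ∈ {3}; NE contributions (0, 0, 13), G = 13.
W^NE = Σw_i − G^NE + (Σα_i)·G^NE = 26 + 1.05·13 = 39.65.
Planner: ∂(Σu_j)/∂c_i = Σα_j − 1 = 1.05 > 0, so everyone contributes w_i; G^SO = 26, W^SO = 26 + 1.05·26 = 53.3.
Deadweight loss = 13.65.

13.65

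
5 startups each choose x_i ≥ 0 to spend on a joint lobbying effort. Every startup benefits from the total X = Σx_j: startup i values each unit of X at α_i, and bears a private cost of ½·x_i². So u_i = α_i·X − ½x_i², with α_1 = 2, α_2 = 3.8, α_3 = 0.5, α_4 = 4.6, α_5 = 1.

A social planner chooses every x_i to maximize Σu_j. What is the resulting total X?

Planner FOC: ∂(Σu_j)/∂x_i = (Σα_j) − x_i = 0, so x_i^SO = Σα_j = 11.9 for every i; X^SO = 59.5.

59.5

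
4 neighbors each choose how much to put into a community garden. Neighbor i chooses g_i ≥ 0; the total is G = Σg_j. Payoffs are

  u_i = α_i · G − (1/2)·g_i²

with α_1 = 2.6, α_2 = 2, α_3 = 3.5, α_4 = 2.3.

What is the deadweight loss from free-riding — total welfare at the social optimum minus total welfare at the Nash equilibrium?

122.31

Neighbor i's FOC: ∂u_i/∂g_i = α_i − g_i = 0, so g_i* = α_i.
NE contributions = (2.6, 2, 3.5, 2.3); G = 10.4.
W^NE = (Σα)·G − ½Σα_i² = 10.4² − ½·28.3 = 94.01.
Planner sets g_i = Σα_j = 10.4 for every i, so G^SO = 4·10.4 = 41.6.
W^SO = (Σα)·G^SO − ½·4·(Σα)² = (4/2)·10.4² = 216.32.
Deadweight loss = W^SO − W^NE = 122.31.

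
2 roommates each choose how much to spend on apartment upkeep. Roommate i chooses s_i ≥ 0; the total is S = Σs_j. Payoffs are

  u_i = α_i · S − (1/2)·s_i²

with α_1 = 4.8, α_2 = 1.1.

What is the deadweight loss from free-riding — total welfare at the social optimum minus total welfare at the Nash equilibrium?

12.125

Roommate i's FOC: ∂u_i/∂s_i = α_i − s_i = 0, so s_i* = α_i.
NE contributions = (4.8, 1.1); S = 5.9.
W^NE = (Σα)·S − ½Σα_i² = 5.9² − ½·24.25 = 22.685.
Planner sets s_i = Σα_j = 5.9 for every i, so S^SO = 2·5.9 = 11.8.
W^SO = (Σα)·S^SO − ½·2·(Σα)² = (2/2)·5.9² = 34.81.
Deadweight loss = W^SO − W^NE = 12.125.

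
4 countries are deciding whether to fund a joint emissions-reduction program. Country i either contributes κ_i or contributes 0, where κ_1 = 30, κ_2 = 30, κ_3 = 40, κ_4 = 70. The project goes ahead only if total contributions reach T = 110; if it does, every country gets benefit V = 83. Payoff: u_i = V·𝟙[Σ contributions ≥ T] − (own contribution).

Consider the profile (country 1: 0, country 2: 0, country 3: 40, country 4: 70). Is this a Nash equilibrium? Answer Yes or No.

Total = 110 ≥ 110: provided.
Country 1 (pledges 0, payoff 83): pledging 30 → total 140, payoff 53. No gain.
Country 2 (pledges 0, payoff 83): pledging 30 → total 140, payoff 53. No gain.
Country 3 (pledges 40, payoff 43): dropping to 0 → total 70, payoff 0. No gain.
Country 4 (pledges 70, payoff 13): dropping to 0 → total 40, payoff 0. No gain.

Yes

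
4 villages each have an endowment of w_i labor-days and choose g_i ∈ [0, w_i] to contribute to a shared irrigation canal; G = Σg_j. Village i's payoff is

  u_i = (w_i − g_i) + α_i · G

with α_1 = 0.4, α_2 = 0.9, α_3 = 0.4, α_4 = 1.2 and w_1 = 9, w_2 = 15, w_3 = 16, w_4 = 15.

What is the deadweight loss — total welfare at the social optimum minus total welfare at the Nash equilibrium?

76

∂u_i/∂g_i = α_i − 1, so village i contributes w_i if α_i > 1, else 0.
α_i > 1 for i ∈ {4}; NE contributions (0, 0, 0, 15), G = 15.
W^NE = Σw_i − G^NE + (Σα_i)·G^NE = 55 + 1.9·15 = 83.5.
Planner: ∂(Σu_j)/∂g_i = Σα_j − 1 = 1.9 > 0, so everyone contributes w_i; G^SO = 55, W^SO = 55 + 1.9·55 = 159.5.
Deadweight loss = 76.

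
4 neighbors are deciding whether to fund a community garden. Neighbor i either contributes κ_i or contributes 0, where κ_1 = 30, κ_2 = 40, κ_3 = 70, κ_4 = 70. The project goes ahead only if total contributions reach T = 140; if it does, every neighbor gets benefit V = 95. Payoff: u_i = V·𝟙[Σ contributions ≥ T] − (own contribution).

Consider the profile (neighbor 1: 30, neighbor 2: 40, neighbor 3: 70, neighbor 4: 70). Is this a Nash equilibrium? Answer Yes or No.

Total = 210 ≥ 140: provided.
Neighbor 1 (pledges 30, payoff 65): dropping to 0 → total 180, payoff 95. Profitable deviation.

No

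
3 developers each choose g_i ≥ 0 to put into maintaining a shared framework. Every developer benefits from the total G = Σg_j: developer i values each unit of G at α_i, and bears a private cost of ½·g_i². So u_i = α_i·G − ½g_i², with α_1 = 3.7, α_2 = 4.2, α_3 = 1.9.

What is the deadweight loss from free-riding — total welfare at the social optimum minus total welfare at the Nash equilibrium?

65.49

Developer i's FOC: ∂u_i/∂g_i = α_i − g_i = 0, so g_i* = α_i.
NE contributions = (3.7, 4.2, 1.9); G = 9.8.
W^NE = (Σα)·G − ½Σα_i² = 9.8² − ½·34.94 = 78.57.
Planner sets g_i = Σα_j = 9.8 for every i, so G^SO = 3·9.8 = 29.4.
W^SO = (Σα)·G^SO − ½·3·(Σα)² = (3/2)·9.8² = 144.06.
Deadweight loss = W^SO − W^NE = 65.49.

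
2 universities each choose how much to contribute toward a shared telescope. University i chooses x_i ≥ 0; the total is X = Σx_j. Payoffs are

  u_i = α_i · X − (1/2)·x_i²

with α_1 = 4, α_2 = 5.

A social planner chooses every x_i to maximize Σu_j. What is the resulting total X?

18

Planner FOC: ∂(Σu_j)/∂x_i = (Σα_j) − x_i = 0, so x_i^SO = Σα_j = 9 for every i; X^SO = 18.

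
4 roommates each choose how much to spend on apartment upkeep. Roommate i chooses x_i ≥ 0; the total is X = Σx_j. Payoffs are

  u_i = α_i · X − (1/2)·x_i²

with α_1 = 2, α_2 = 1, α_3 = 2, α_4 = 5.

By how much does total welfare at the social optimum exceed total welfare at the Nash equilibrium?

117

Roommate i's FOC: ∂u_i/∂x_i = α_i − x_i = 0, so x_i* = α_i.
NE contributions = (2, 1, 2, 5); X = 10.
W^NE = (Σα)·X − ½Σα_i² = 10² − ½·34 = 83.
Planner sets x_i = Σα_j = 10 for every i, so X^SO = 4·10 = 40.
W^SO = (Σα)·X^SO − ½·4·(Σα)² = (4/2)·10² = 200.
Deadweight loss = W^SO − W^NE = 117.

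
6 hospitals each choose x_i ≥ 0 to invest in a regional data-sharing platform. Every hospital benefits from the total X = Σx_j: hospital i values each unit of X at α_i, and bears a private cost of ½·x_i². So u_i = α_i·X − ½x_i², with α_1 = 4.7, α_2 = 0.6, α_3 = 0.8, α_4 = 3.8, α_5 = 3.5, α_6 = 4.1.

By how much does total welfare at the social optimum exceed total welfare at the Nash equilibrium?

Hospital i's FOC: ∂u_i/∂x_i = α_i − x_i = 0, so x_i* = α_i.
NE contributions = (4.7, 0.6, 0.8, 3.8, 3.5, 4.1); X = 17.5.
W^NE = (Σα)·X − ½Σα_i² = 17.5² − ½·66.59 = 272.955.
Planner sets x_i = Σα_j = 17.5 for every i, so X^SO = 6·17.5 = 105.
W^SO = (Σα)·X^SO − ½·6·(Σα)² = (6/2)·17.5² = 918.75.
Deadweight loss = W^SO − W^NE = 645.795.

645.795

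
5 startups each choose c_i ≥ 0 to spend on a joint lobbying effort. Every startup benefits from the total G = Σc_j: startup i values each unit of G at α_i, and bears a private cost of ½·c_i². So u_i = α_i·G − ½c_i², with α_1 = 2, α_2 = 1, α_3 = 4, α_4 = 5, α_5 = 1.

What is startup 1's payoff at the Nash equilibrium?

24

Startup i's FOC: ∂u_i/∂c_i = α_i − c_i = 0, so c_i* = α_i.
NE contributions = (2, 1, 4, 5, 1); G = 13.
u_1 = α_1·G − ½·(c_1)² = 2·13 − ½·2² = 24.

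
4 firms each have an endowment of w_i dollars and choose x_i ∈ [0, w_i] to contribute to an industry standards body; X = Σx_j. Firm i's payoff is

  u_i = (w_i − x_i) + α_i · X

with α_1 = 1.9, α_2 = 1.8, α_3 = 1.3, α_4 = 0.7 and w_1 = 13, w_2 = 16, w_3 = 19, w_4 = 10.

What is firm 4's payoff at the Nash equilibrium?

∂u_i/∂x_i = α_i − 1, so firm i contributes w_i if α_i > 1, else 0.
α_i > 1 for i ∈ {1, 2, 3}; NE contributions (13, 16, 19, 0), X = 48.
u_4 = (10 − 0) + 0.7·48 = 43.6.

43.6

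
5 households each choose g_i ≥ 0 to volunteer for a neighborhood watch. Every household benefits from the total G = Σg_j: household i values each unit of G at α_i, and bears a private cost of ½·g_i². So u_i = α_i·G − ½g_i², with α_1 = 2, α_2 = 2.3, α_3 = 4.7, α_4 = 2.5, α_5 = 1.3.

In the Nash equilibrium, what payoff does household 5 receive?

Household i's FOC: ∂u_i/∂g_i = α_i − g_i = 0, so g_i* = α_i.
NE contributions = (2, 2.3, 4.7, 2.5, 1.3); G = 12.8.
u_5 = α_5·G − ½·(g_5)² = 1.3·12.8 − ½·1.3² = 15.795.

15.795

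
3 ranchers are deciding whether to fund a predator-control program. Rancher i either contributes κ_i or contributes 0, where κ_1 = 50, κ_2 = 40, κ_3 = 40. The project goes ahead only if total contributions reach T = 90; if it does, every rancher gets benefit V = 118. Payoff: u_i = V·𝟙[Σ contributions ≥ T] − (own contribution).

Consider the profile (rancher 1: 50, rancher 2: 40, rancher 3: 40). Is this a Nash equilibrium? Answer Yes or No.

No

Total = 130 ≥ 90: provided.
Rancher 1 (pledges 50, payoff 68): dropping to 0 → total 80, payoff 0. No gain.
Rancher 2 (pledges 40, payoff 78): dropping to 0 → total 90, payoff 118. Profitable deviation.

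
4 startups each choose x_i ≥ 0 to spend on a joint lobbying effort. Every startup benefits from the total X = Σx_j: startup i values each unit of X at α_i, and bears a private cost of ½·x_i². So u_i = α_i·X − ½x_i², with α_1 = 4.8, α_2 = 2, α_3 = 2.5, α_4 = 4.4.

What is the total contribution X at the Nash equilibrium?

Startup i's FOC: ∂u_i/∂x_i = α_i − x_i = 0, so x_i* = α_i.
NE contributions = (4.8, 2, 2.5, 4.4); X = 13.7.

13.7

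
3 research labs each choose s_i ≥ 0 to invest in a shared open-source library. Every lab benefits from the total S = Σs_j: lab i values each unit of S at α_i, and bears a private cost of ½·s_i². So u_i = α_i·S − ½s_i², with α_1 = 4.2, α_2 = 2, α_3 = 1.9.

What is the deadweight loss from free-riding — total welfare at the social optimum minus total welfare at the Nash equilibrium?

Lab i's FOC: ∂u_i/∂s_i = α_i − s_i = 0, so s_i* = α_i.
NE contributions = (4.2, 2, 1.9); S = 8.1.
W^NE = (Σα)·S − ½Σα_i² = 8.1² − ½·25.25 = 52.985.
Planner sets s_i = Σα_j = 8.1 for every i, so S^SO = 3·8.1 = 24.3.
W^SO = (Σα)·S^SO − ½·3·(Σα)² = (3/2)·8.1² = 98.415.
Deadweight loss = W^SO − W^NE = 45.43.

45.43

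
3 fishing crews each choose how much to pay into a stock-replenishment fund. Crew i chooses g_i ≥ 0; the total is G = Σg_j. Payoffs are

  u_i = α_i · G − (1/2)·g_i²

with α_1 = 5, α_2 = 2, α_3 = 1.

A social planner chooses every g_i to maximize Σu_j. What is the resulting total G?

24

Planner FOC: ∂(Σu_j)/∂g_i = (Σα_j) − g_i = 0, so g_i^SO = Σα_j = 8 for every i; G^SO = 24.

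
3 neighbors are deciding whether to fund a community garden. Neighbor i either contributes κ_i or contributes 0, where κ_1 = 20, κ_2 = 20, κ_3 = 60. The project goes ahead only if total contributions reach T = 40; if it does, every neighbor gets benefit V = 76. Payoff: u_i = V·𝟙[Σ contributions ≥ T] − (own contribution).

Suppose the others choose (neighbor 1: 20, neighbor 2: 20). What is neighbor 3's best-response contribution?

0

Others' total = 40 ≥ 40; contributing adds cost 60 for no extra benefit.
Best response: 0.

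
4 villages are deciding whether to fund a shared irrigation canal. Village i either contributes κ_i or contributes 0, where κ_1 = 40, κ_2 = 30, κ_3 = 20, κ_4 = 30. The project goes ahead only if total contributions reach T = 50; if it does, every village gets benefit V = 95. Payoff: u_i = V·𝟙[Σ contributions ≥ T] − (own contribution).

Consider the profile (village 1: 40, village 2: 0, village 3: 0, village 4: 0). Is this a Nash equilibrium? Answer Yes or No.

No

Total = 40 < 50: not provided.
Village 1 (pledges 40, payoff -40): dropping to 0 → total 0, payoff 0. Profitable deviation.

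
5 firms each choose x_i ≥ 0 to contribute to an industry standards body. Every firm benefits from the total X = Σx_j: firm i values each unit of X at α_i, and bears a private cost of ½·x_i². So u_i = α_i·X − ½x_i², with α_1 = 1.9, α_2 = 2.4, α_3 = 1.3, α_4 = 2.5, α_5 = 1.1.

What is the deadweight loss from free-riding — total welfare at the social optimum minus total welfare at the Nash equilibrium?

Firm i's FOC: ∂u_i/∂x_i = α_i − x_i = 0, so x_i* = α_i.
NE contributions = (1.9, 2.4, 1.3, 2.5, 1.1); X = 9.2.
W^NE = (Σα)·X − ½Σα_i² = 9.2² − ½·18.52 = 75.38.
Planner sets x_i = Σα_j = 9.2 for every i, so X^SO = 5·9.2 = 46.
W^SO = (Σα)·X^SO − ½·5·(Σα)² = (5/2)·9.2² = 211.6.
Deadweight loss = W^SO − W^NE = 136.22.

136.22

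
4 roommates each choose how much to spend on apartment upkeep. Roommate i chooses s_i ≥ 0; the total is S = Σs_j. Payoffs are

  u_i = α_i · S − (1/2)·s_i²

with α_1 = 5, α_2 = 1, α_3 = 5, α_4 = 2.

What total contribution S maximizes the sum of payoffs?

Planner FOC: ∂(Σu_j)/∂s_i = (Σα_j) − s_i = 0, so s_i^SO = Σα_j = 13 for every i; S^SO = 52.

52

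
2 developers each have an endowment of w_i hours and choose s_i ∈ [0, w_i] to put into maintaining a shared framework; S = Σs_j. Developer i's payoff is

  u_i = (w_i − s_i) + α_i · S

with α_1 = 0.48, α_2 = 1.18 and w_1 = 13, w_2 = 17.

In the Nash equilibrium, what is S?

17

∂u_i/∂s_i = α_i − 1, so developer i contributes w_i if α_i > 1, else 0.
α_i > 1 for i ∈ {2}; NE contributions (0, 17), S = 17.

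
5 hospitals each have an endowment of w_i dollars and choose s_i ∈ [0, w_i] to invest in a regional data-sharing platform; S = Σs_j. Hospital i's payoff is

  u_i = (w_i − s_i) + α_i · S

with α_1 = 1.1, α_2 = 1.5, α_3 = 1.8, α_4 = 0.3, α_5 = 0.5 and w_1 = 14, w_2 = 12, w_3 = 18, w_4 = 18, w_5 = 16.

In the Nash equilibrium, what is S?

44

∂u_i/∂s_i = α_i − 1, so hospital i contributes w_i if α_i > 1, else 0.
α_i > 1 for i ∈ {1, 2, 3}; NE contributions (14, 12, 18, 0, 0), S = 44.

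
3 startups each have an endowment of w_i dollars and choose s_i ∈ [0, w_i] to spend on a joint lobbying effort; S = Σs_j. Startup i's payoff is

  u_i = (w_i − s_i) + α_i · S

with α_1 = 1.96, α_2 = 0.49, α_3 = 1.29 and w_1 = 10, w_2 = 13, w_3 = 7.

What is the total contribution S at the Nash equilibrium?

∂u_i/∂s_i = α_i − 1, so startup i contributes w_i if α_i > 1, else 0.
α_i > 1 for i ∈ {1, 3}; NE contributions (10, 0, 7), S = 17.

17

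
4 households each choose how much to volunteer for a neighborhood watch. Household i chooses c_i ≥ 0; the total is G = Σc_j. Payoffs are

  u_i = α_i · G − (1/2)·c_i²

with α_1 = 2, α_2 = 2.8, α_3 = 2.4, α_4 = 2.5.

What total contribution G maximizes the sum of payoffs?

Planner FOC: ∂(Σu_j)/∂c_i = (Σα_j) − c_i = 0, so c_i^SO = Σα_j = 9.7 for every i; G^SO = 38.8.

38.8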